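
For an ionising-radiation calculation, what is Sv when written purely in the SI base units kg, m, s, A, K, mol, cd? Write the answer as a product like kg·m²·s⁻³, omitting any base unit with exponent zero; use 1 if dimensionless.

Sv = J/kg (equivalent dose = energy per mass),
    = m²·s⁻².

m²·s⁻²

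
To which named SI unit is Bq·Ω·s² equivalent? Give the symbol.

Bq = s⁻¹.
Ω = kg·m²·s⁻³·A⁻².
Combining: Bq·Ω·s² = s⁻¹ · (kg·m²·s⁻³·A⁻²) · s² = kg·m²·s⁻²·A⁻².
kg·m²·s⁻²·A⁻² is the base-SI form of the henry.

H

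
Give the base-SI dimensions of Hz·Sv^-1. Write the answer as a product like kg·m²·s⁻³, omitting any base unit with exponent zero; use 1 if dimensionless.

Hz = 1/s = s⁻¹ (frequency is cycles per second).
Sv = J/kg (equivalent dose = energy per mass),
    = m²·s⁻².
So Sv⁻¹ = m⁻²·s².
Combining: Hz·Sv⁻¹ = s⁻¹ · (m⁻²·s²) = m⁻²·s.

m⁻²·s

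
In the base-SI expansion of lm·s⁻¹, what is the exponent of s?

lm = cd·sr = cd (luminous flux; sr is dimensionless).
Combining: lm·s⁻¹ = cd · s⁻¹ = s⁻¹·cd.
The exponent of s is -1.

-1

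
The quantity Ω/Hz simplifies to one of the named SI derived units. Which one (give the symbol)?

Hz = s⁻¹.
So Hz⁻¹ = s.
Ω = kg·m²·s⁻³·A⁻².
Combining: Hz⁻¹·Ω = s · (kg·m²·s⁻³·A⁻²) = kg·m²·s⁻²·A⁻².
kg·m²·s⁻²·A⁻² is the base-SI form of the henry.

H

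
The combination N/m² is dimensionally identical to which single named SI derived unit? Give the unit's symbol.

N = kg·m/s² = kg·m·s⁻² (force = mass × acceleration).
Combining: N·m⁻² = (kg·m·s⁻²) · m⁻² = kg·m⁻¹·s⁻².
kg·m⁻¹·s⁻² is the base-SI form of the pascal.

Pa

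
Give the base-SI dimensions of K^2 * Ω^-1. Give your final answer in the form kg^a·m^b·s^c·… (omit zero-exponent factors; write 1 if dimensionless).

Ω = kg·m²·s⁻³·A⁻².
So Ω⁻¹ = kg⁻¹·m⁻²·s³·A².
Combining: K²·Ω⁻¹ = K² · (kg⁻¹·m⁻²·s³·A²) = kg⁻¹·m⁻²·s³·A²·K².

kg⁻¹·m⁻²·s³·A²·K²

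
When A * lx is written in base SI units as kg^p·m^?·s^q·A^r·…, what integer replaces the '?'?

-2

lx = m⁻²·cd.
Combining: A·lx = A · (m⁻²·cd) = m⁻²·A·cd.
The exponent of m is -2.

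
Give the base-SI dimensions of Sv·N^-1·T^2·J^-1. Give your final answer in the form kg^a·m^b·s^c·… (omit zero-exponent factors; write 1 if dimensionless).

m⁻¹·s⁻²·A⁻²

Sv = J/kg (equivalent dose = energy per mass),
    = m²·s⁻².
N = kg·m/s² = kg·m·s⁻² (force = mass × acceleration).
So N⁻¹ = kg⁻¹·m⁻¹·s².
T = Wb/m² (flux density = flux per area),
    = kg·s⁻²·A⁻¹.
So T² = kg²·s⁻⁴·A⁻².
J = N·m (work = force × distance),
    = kg·m²·s⁻².
So J⁻¹ = kg⁻¹·m⁻²·s².
Combining: Sv·N⁻¹·T²·J⁻¹ = (m²·s⁻²) · (kg⁻¹·m⁻¹·s²) · (kg²·s⁻⁴·A⁻²) · (kg⁻¹·m⁻²·s²) = m⁻¹·s⁻²·A⁻².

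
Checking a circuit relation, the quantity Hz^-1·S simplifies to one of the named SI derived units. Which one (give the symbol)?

Hz = 1/s = s⁻¹ (frequency is cycles per second).
So Hz⁻¹ = s.
S = 1/Ω (conductance is reciprocal resistance),
    = kg⁻¹·m⁻²·s³·A².
Combining: Hz⁻¹·S = s · (kg⁻¹·m⁻²·s³·A²) = kg⁻¹·m⁻²·s⁴·A².
kg⁻¹·m⁻²·s⁴·A² is the base-SI form of the farad.

F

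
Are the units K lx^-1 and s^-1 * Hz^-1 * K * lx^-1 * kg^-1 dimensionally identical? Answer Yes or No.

Left side:
  lx = m⁻²·cd.
  So lx⁻¹ = m²·cd⁻¹.
  Combining: K·lx⁻¹ = K · (m²·cd⁻¹) = m²·K·cd⁻¹.
Right side:
  Hz = s⁻¹.
  So Hz⁻¹ = s.
  lx = m⁻²·cd.
  So lx⁻¹ = m²·cd⁻¹.
  Combining: s⁻¹·Hz⁻¹·K·lx⁻¹·kg⁻¹ = s⁻¹ · s · K · (m²·cd⁻¹) · kg⁻¹ = kg⁻¹·m²·K·cd⁻¹.
Left is m²·K·cd⁻¹; right is kg⁻¹·m²·K·cd⁻¹ — different.

No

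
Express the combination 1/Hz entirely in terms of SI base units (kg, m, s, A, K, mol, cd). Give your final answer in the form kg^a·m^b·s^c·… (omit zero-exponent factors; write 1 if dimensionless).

Hz = 1/s = s⁻¹ (frequency is cycles per second).
So Hz⁻¹ = s.

s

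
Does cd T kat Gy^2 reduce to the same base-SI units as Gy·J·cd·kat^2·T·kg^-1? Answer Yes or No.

Left side:
  T = kg·s⁻²·A⁻¹.
  kat = s⁻¹·mol.
  Gy = m²·s⁻².
  So Gy² = m⁴·s⁻⁴.
  Combining: cd·T·kat·Gy² = cd · (kg·s⁻²·A⁻¹) · (s⁻¹·mol) · (m⁴·s⁻⁴) = kg·m⁴·s⁻⁷·A⁻¹·mol·cd.
Right side:
  Gy = m²·s⁻².
  J = kg·m²·s⁻².
  kat = s⁻¹·mol.
  So kat² = s⁻²·mol².
  T = kg·s⁻²·A⁻¹.
  Combining: Gy·J·cd·kat²·T·kg⁻¹ = (m²·s⁻²) · (kg·m²·s⁻²) · cd · (s⁻²·mol²) · (kg·s⁻²·A⁻¹) · kg⁻¹ = kg·m⁴·s⁻⁸·A⁻¹·mol²·cd.
Left is kg·m⁴·s⁻⁷·A⁻¹·mol·cd; right is kg·m⁴·s⁻⁸·A⁻¹·mol²·cd — different.

No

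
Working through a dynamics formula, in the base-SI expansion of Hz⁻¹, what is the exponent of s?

Hz = s⁻¹.
So Hz⁻¹ = s.
The exponent of s is 1.

1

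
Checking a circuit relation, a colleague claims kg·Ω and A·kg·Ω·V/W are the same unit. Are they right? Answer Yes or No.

Yes

Left side:
  Ω = V/A (resistance = voltage per current),
      = kg·m²·s⁻³·A⁻².
  Combining: kg·Ω = kg · (kg·m²·s⁻³·A⁻²) = kg²·m²·s⁻³·A⁻².
Right side:
  Ω = kg·m²·s⁻³·A⁻².
  W = kg·m²·s⁻³.
  So W⁻¹ = kg⁻¹·m⁻²·s³.
  V = kg·m²·s⁻³·A⁻¹.
  Combining: A·kg·Ω·W⁻¹·V = A · kg · (kg·m²·s⁻³·A⁻²) · (kg⁻¹·m⁻²·s³) · (kg·m²·s⁻³·A⁻¹) = kg²·m²·s⁻³·A⁻².
Both reduce to kg²·m²·s⁻³·A⁻².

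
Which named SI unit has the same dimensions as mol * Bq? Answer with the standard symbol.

Bq = 1/s = s⁻¹ (activity is decays per second).
Combining: mol·Bq = mol · s⁻¹ = s⁻¹·mol.
s⁻¹·mol is the base-SI form of the katal.

kat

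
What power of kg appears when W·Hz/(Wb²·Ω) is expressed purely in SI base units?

-2

Wb = kg·m²·s⁻²·A⁻¹.
So Wb⁻² = kg⁻²·m⁻⁴·s⁴·A².
W = kg·m²·s⁻³.
Hz = s⁻¹.
Ω = kg·m²·s⁻³·A⁻².
So Ω⁻¹ = kg⁻¹·m⁻²·s³·A².
Combining: Wb⁻²·W·Hz·Ω⁻¹ = (kg⁻²·m⁻⁴·s⁴·A²) · (kg·m²·s⁻³) · s⁻¹ · (kg⁻¹·m⁻²·s³·A²) = kg⁻²·m⁻⁴·s³·A⁴.
The exponent of kg is -2.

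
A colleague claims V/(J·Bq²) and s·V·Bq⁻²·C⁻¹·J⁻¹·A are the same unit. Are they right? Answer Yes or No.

Left side:
  J = N·m (work = force × distance),
      = kg·m²·s⁻².
  So J⁻¹ = kg⁻¹·m⁻²·s².
  V = W/A (potential = power per current),
      = kg·m²·s⁻³·A⁻¹.
  Bq = 1/s = s⁻¹ (activity is decays per second).
  So Bq⁻² = s².
  Combining: J⁻¹·V·Bq⁻² = (kg⁻¹·m⁻²·s²) · (kg·m²·s⁻³·A⁻¹) · s² = s·A⁻¹.
Right side:
  V = W/A (potential = power per current),
      = kg·m²·s⁻³·A⁻¹.
  Bq = 1/s = s⁻¹ (activity is decays per second).
  So Bq⁻² = s².
  C = A·s = s·A (charge = current × time).
  So C⁻¹ = s⁻¹·A⁻¹.
  J = N·m (work = force × distance),
      = kg·m²·s⁻².
  So J⁻¹ = kg⁻¹·m⁻²·s².
  Combining: s·V·Bq⁻²·C⁻¹·J⁻¹·A = s · (kg·m²·s⁻³·A⁻¹) · s² · (s⁻¹·A⁻¹) · (kg⁻¹·m⁻²·s²) · A = s·A⁻¹.
Both reduce to s·A⁻¹.

Yes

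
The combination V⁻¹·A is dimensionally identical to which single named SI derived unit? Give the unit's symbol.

V = W/A (potential = power per current),
    = kg·m²·s⁻³·A⁻¹.
So V⁻¹ = kg⁻¹·m⁻²·s³·A.
Combining: V⁻¹·A = (kg⁻¹·m⁻²·s³·A) · A = kg⁻¹·m⁻²·s³·A².
kg⁻¹·m⁻²·s³·A² is the base-SI form of the siemens.

S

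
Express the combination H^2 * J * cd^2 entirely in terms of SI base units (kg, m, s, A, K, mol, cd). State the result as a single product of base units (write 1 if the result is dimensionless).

kg³·m⁶·s⁻⁶·A⁻⁴·cd²

H = Wb/A (inductance = flux per current),
    = kg·m²·s⁻²·A⁻².
So H² = kg²·m⁴·s⁻⁴·A⁻⁴.
J = N·m (work = force × distance),
    = kg·m²·s⁻².
Combining: H²·J·cd² = (kg²·m⁴·s⁻⁴·A⁻⁴) · (kg·m²·s⁻²) · cd² = kg³·m⁶·s⁻⁶·A⁻⁴·cd².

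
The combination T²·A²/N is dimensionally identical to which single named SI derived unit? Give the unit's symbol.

T = kg·s⁻²·A⁻¹.
So T² = kg²·s⁻⁴·A⁻².
N = kg·m·s⁻².
So N⁻¹ = kg⁻¹·m⁻¹·s².
Combining: T²·A²·N⁻¹ = (kg²·s⁻⁴·A⁻²) · A² · (kg⁻¹·m⁻¹·s²) = kg·m⁻¹·s⁻².
kg·m⁻¹·s⁻² is the base-SI form of the pascal.

Pa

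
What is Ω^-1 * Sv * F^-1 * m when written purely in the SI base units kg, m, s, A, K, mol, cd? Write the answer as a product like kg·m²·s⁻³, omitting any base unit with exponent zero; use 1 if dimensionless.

Ω = V/A (resistance = voltage per current),
    = kg·m²·s⁻³·A⁻².
So Ω⁻¹ = kg⁻¹·m⁻²·s³·A².
Sv = J/kg (equivalent dose = energy per mass),
    = m²·s⁻².
F = C/V (capacitance = charge per voltage),
    = A·s/(kg·m²·s⁻³·A⁻¹) (substituting C and V),
    = kg⁻¹·m⁻²·s⁴·A².
So F⁻¹ = kg·m²·s⁻⁴·A⁻².
Combining: Ω⁻¹·Sv·F⁻¹·m = (kg⁻¹·m⁻²·s³·A²) · (m²·s⁻²) · (kg·m²·s⁻⁴·A⁻²) · m = m³·s⁻³.

m³·s⁻³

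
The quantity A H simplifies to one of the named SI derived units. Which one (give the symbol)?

Wb

H = Wb/A (inductance = flux per current),
    = kg·m²·s⁻²·A⁻².
Combining: A·H = A · (kg·m²·s⁻²·A⁻²) = kg·m²·s⁻²·A⁻¹.
kg·m²·s⁻²·A⁻¹ is the base-SI form of the weber.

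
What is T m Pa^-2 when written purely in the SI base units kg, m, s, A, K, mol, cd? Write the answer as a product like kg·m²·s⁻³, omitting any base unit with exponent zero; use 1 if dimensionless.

T = Wb/m² (flux density = flux per area),
    = kg·s⁻²·A⁻¹.
Pa = N/m² (pressure = force per area),
    = kg·m⁻¹·s⁻².
So Pa⁻² = kg⁻²·m²·s⁴.
Combining: T·m·Pa⁻² = (kg·s⁻²·A⁻¹) · m · (kg⁻²·m²·s⁴) = kg⁻¹·m³·s²·A⁻¹.

kg⁻¹·m³·s²·A⁻¹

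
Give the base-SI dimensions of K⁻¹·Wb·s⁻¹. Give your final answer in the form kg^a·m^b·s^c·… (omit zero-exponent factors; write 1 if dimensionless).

Wb = kg·m²·s⁻²·A⁻¹.
Combining: K⁻¹·Wb·s⁻¹ = K⁻¹ · (kg·m²·s⁻²·A⁻¹) · s⁻¹ = kg·m²·s⁻³·A⁻¹·K⁻¹.

kg·m²·s⁻³·A⁻¹·K⁻¹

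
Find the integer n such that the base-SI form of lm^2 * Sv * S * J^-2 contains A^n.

lm = cd·sr = cd (luminous flux; sr is dimensionless).
So lm² = cd².
Sv = J/kg (equivalent dose = energy per mass),
    = m²·s⁻².
S = 1/Ω (conductance is reciprocal resistance),
    = kg⁻¹·m⁻²·s³·A².
J = N·m (work = force × distance),
    = kg·m²·s⁻².
So J⁻² = kg⁻²·m⁻⁴·s⁴.
Combining: lm²·Sv·S·J⁻² = cd² · (m²·s⁻²) · (kg⁻¹·m⁻²·s³·A²) · (kg⁻²·m⁻⁴·s⁴) = kg⁻³·m⁻⁴·s⁵·A²·cd².
The exponent of A is 2.

2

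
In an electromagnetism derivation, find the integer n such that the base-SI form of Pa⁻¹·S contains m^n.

-1

Pa = kg·m⁻¹·s⁻².
So Pa⁻¹ = kg⁻¹·m·s².
S = kg⁻¹·m⁻²·s³·A².
Combining: Pa⁻¹·S = (kg⁻¹·m·s²) · (kg⁻¹·m⁻²·s³·A²) = kg⁻²·m⁻¹·s⁵·A².
The exponent of m is -1.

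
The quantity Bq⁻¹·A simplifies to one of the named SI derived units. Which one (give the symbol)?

Bq = 1/s = s⁻¹ (activity is decays per second).
So Bq⁻¹ = s.
Combining: Bq⁻¹·A = s · A = s·A.
s·A is the base-SI form of the coulomb.

C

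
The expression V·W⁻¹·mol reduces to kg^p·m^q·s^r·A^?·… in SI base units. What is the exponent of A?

V = W/A (potential = power per current),
    = kg·m²·s⁻³·A⁻¹.
W = J/s (power = energy per time),
    = kg·m²·s⁻³.
So W⁻¹ = kg⁻¹·m⁻²·s³.
Combining: V·W⁻¹·mol = (kg·m²·s⁻³·A⁻¹) · (kg⁻¹·m⁻²·s³) · mol = A⁻¹·mol.
The exponent of A is -1.

-1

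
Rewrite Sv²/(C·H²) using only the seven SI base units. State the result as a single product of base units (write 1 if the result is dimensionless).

C = s·A.
So C⁻¹ = s⁻¹·A⁻¹.
Sv = m²·s⁻².
So Sv² = m⁴·s⁻⁴.
H = kg·m²·s⁻²·A⁻².
So H⁻² = kg⁻²·m⁻⁴·s⁴·A⁴.
Combining: C⁻¹·Sv²·H⁻² = (s⁻¹·A⁻¹) · (m⁴·s⁻⁴) · (kg⁻²·m⁻⁴·s⁴·A⁴) = kg⁻²·s⁻¹·A³.

kg⁻²·s⁻¹·A³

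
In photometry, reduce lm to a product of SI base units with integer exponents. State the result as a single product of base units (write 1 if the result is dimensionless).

lm = cd.

cd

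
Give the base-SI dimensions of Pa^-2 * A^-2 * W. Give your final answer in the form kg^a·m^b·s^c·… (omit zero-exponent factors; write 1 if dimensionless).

Pa = N/m² (pressure = force per area),
    = kg·m⁻¹·s⁻².
So Pa⁻² = kg⁻²·m²·s⁴.
W = J/s (power = energy per time),
    = kg·m²·s⁻³.
Combining: Pa⁻²·A⁻²·W = (kg⁻²·m²·s⁴) · A⁻² · (kg·m²·s⁻³) = kg⁻¹·m⁴·s·A⁻².

kg⁻¹·m⁴·s·A⁻²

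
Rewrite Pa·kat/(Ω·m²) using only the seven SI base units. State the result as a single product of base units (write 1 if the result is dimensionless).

m⁻⁵·A²·mol

Pa = kg·m⁻¹·s⁻².
Ω = kg·m²·s⁻³·A⁻².
So Ω⁻¹ = kg⁻¹·m⁻²·s³·A².
kat = s⁻¹·mol.
Combining: Pa·Ω⁻¹·kat·m⁻² = (kg·m⁻¹·s⁻²) · (kg⁻¹·m⁻²·s³·A²) · (s⁻¹·mol) · m⁻² = m⁻⁵·A²·mol.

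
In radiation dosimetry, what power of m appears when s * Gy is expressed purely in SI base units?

Gy = J/kg (absorbed dose = energy per mass),
    = m²·s⁻².
Combining: s·Gy = s · (m²·s⁻²) = m²·s⁻¹.
The exponent of m is 2.

2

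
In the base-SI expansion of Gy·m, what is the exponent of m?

Gy = m²·s⁻².
Combining: Gy·m = (m²·s⁻²) · m = m³·s⁻².
The exponent of m is 3.

3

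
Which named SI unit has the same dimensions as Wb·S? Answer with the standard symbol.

Wb = V·s (flux: a volt is a weber per second),
    = kg·m²·s⁻²·A⁻¹.
S = 1/Ω (conductance is reciprocal resistance),
    = kg⁻¹·m⁻²·s³·A².
Combining: Wb·S = (kg·m²·s⁻²·A⁻¹) · (kg⁻¹·m⁻²·s³·A²) = s·A.
s·A is the base-SI form of the coulomb.

C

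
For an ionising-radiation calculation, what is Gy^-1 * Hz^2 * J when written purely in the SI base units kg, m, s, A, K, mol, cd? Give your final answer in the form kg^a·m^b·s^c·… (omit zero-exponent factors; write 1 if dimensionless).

Gy = m²·s⁻².
So Gy⁻¹ = m⁻²·s².
Hz = s⁻¹.
So Hz² = s⁻².
J = kg·m²·s⁻².
Combining: Gy⁻¹·Hz²·J = (m⁻²·s²) · s⁻² · (kg·m²·s⁻²) = kg·s⁻².

kg·s⁻²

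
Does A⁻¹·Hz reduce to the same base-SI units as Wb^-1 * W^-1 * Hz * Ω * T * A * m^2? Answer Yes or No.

Yes

Left side:
  Hz = 1/s = s⁻¹ (frequency is cycles per second).
  Combining: A⁻¹·Hz = A⁻¹ · s⁻¹ = s⁻¹·A⁻¹.
Right side:
  Wb = kg·m²·s⁻²·A⁻¹.
  So Wb⁻¹ = kg⁻¹·m⁻²·s²·A.
  W = kg·m²·s⁻³.
  So W⁻¹ = kg⁻¹·m⁻²·s³.
  Hz = s⁻¹.
  Ω = kg·m²·s⁻³·A⁻².
  T = kg·s⁻²·A⁻¹.
  Combining: Wb⁻¹·W⁻¹·Hz·Ω·T·A·m² = (kg⁻¹·m⁻²·s²·A) · (kg⁻¹·m⁻²·s³) · s⁻¹ · (kg·m²·s⁻³·A⁻²) · (kg·s⁻²·A⁻¹) · A · m² = s⁻¹·A⁻¹.
Both reduce to s⁻¹·A⁻¹.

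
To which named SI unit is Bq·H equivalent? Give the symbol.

Ω

Bq = 1/s = s⁻¹ (activity is decays per second).
H = Wb/A (inductance = flux per current),
    = kg·m²·s⁻²·A⁻².
Combining: Bq·H = s⁻¹ · (kg·m²·s⁻²·A⁻²) = kg·m²·s⁻³·A⁻².
kg·m²·s⁻³·A⁻² is the base-SI form of the ohm.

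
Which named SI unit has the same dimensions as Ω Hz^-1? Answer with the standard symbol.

H

Ω = kg·m²·s⁻³·A⁻².
Hz = s⁻¹.
So Hz⁻¹ = s.
Combining: Ω·Hz⁻¹ = (kg·m²·s⁻³·A⁻²) · s = kg·m²·s⁻²·A⁻².
kg·m²·s⁻²·A⁻² is the base-SI form of the henry.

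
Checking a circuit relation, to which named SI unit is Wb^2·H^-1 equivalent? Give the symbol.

J

Wb = V·s (flux: a volt is a weber per second),
    = kg·m²·s⁻²·A⁻¹.
So Wb² = kg²·m⁴·s⁻⁴·A⁻².
H = Wb/A (inductance = flux per current),
    = kg·m²·s⁻²·A⁻².
So H⁻¹ = kg⁻¹·m⁻²·s²·A².
Combining: Wb²·H⁻¹ = (kg²·m⁴·s⁻⁴·A⁻²) · (kg⁻¹·m⁻²·s²·A²) = kg·m²·s⁻².
kg·m²·s⁻² is the base-SI form of the joule.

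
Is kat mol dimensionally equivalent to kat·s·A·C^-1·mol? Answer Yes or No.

Left side:
  kat = mol/s = s⁻¹·mol (catalytic activity).
  Combining: kat·mol = (s⁻¹·mol) · mol = s⁻¹·mol².
Right side:
  kat = s⁻¹·mol.
  C = s·A.
  So C⁻¹ = s⁻¹·A⁻¹.
  Combining: kat·s·A·C⁻¹·mol = (s⁻¹·mol) · s · A · (s⁻¹·A⁻¹) · mol = s⁻¹·mol².
Both reduce to s⁻¹·mol².

Yes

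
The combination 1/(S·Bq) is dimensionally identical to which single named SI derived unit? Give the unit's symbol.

H

S = kg⁻¹·m⁻²·s³·A².
So S⁻¹ = kg·m²·s⁻³·A⁻².
Bq = s⁻¹.
So Bq⁻¹ = s.
Combining: S⁻¹·Bq⁻¹ = (kg·m²·s⁻³·A⁻²) · s = kg·m²·s⁻²·A⁻².
kg·m²·s⁻²·A⁻² is the base-SI form of the henry.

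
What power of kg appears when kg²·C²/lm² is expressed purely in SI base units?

2

lm = cd·sr = cd (luminous flux; sr is dimensionless).
So lm⁻² = cd⁻².
C = A·s = s·A (charge = current × time).
So C² = s²·A².
Combining: lm⁻²·kg²·C² = cd⁻² · kg² · (s²·A²) = kg²·s²·A²·cd⁻².
The exponent of kg is 2.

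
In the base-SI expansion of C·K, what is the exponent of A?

C = s·A.
Combining: C·K = (s·A) · K = s·A·K.
The exponent of A is 1.

1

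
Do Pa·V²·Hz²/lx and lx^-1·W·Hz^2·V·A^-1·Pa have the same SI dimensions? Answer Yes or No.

Left side:
  Pa = kg·m⁻¹·s⁻².
  lx = m⁻²·cd.
  So lx⁻¹ = m²·cd⁻¹.
  V = kg·m²·s⁻³·A⁻¹.
  So V² = kg²·m⁴·s⁻⁶·A⁻².
  Hz = s⁻¹.
  So Hz² = s⁻².
  Combining: Pa·lx⁻¹·V²·Hz² = (kg·m⁻¹·s⁻²) · (m²·cd⁻¹) · (kg²·m⁴·s⁻⁶·A⁻²) · s⁻² = kg³·m⁵·s⁻¹⁰·A⁻²·cd⁻¹.
Right side:
  lx = lm/m² (illuminance = luminous flux per area),
      = m⁻²·cd.
  So lx⁻¹ = m²·cd⁻¹.
  W = J/s (power = energy per time),
      = kg·m²·s⁻³.
  Hz = 1/s = s⁻¹ (frequency is cycles per second).
  So Hz² = s⁻².
  V = W/A (potential = power per current),
      = kg·m²·s⁻³·A⁻¹.
  Pa = N/m² (pressure = force per area),
      = kg·m⁻¹·s⁻².
  Combining: lx⁻¹·W·Hz²·V·A⁻¹·Pa = (m²·cd⁻¹) · (kg·m²·s⁻³) · s⁻² · (kg·m²·s⁻³·A⁻¹) · A⁻¹ · (kg·m⁻¹·s⁻²) = kg³·m⁵·s⁻¹⁰·A⁻²·cd⁻¹.
Both reduce to kg³·m⁵·s⁻¹⁰·A⁻²·cd⁻¹.

Yes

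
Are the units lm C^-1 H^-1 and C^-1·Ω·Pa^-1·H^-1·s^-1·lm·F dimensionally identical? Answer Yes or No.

No

Left side:
  lm = cd.
  C = s·A.
  So C⁻¹ = s⁻¹·A⁻¹.
  H = kg·m²·s⁻²·A⁻².
  So H⁻¹ = kg⁻¹·m⁻²·s²·A².
  Combining: lm·C⁻¹·H⁻¹ = cd · (s⁻¹·A⁻¹) · (kg⁻¹·m⁻²·s²·A²) = kg⁻¹·m⁻²·s·A·cd.
Right side:
  C = s·A.
  So C⁻¹ = s⁻¹·A⁻¹.
  Ω = kg·m²·s⁻³·A⁻².
  Pa = kg·m⁻¹·s⁻².
  So Pa⁻¹ = kg⁻¹·m·s².
  H = kg·m²·s⁻²·A⁻².
  So H⁻¹ = kg⁻¹·m⁻²·s²·A².
  lm = cd.
  F = kg⁻¹·m⁻²·s⁴·A².
  Combining: C⁻¹·Ω·Pa⁻¹·H⁻¹·s⁻¹·lm·F = (s⁻¹·A⁻¹) · (kg·m²·s⁻³·A⁻²) · (kg⁻¹·m·s²) · (kg⁻¹·m⁻²·s²·A²) · s⁻¹ · cd · (kg⁻¹·m⁻²·s⁴·A²) = kg⁻²·m⁻¹·s³·A·cd.
Left is kg⁻¹·m⁻²·s·A·cd; right is kg⁻²·m⁻¹·s³·A·cd — different.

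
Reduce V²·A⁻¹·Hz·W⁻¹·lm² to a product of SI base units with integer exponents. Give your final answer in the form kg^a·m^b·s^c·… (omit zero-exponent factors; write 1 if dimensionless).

kg·m²·s⁻⁴·A⁻³·cd²

V = kg·m²·s⁻³·A⁻¹.
So V² = kg²·m⁴·s⁻⁶·A⁻².
Hz = s⁻¹.
W = kg·m²·s⁻³.
So W⁻¹ = kg⁻¹·m⁻²·s³.
lm = cd.
So lm² = cd².
Combining: V²·A⁻¹·Hz·W⁻¹·lm² = (kg²·m⁴·s⁻⁶·A⁻²) · A⁻¹ · s⁻¹ · (kg⁻¹·m⁻²·s³) · cd² = kg·m²·s⁻⁴·A⁻³·cd².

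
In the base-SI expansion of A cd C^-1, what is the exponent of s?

C = s·A.
So C⁻¹ = s⁻¹·A⁻¹.
Combining: A·cd·C⁻¹ = A · cd · (s⁻¹·A⁻¹) = s⁻¹·cd.
The exponent of s is -1.

-1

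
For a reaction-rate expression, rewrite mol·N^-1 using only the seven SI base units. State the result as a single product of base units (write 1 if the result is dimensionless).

N = kg·m/s² = kg·m·s⁻² (force = mass × acceleration).
So N⁻¹ = kg⁻¹·m⁻¹·s².
Combining: mol·N⁻¹ = mol · (kg⁻¹·m⁻¹·s²) = kg⁻¹·m⁻¹·s²·mol.

kg⁻¹·m⁻¹·s²·mol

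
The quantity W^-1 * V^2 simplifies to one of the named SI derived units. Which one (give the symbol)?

W = J/s (power = energy per time),
    = kg·m²·s⁻³.
So W⁻¹ = kg⁻¹·m⁻²·s³.
V = W/A (potential = power per current),
    = kg·m²·s⁻³·A⁻¹.
So V² = kg²·m⁴·s⁻⁶·A⁻².
Combining: W⁻¹·V² = (kg⁻¹·m⁻²·s³) · (kg²·m⁴·s⁻⁶·A⁻²) = kg·m²·s⁻³·A⁻².
kg·m²·s⁻³·A⁻² is the base-SI form of the ohm.

Ω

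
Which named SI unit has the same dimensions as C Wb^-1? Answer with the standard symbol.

C = s·A.
Wb = kg·m²·s⁻²·A⁻¹.
So Wb⁻¹ = kg⁻¹·m⁻²·s²·A.
Combining: C·Wb⁻¹ = (s·A) · (kg⁻¹·m⁻²·s²·A) = kg⁻¹·m⁻²·s³·A².
kg⁻¹·m⁻²·s³·A² is the base-SI form of the siemens.

S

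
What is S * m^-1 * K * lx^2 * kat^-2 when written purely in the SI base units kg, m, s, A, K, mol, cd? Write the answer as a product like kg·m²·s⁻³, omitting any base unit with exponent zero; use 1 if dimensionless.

kg⁻¹·m⁻⁷·s⁵·A²·K·mol⁻²·cd²

S = kg⁻¹·m⁻²·s³·A².
lx = m⁻²·cd.
So lx² = m⁻⁴·cd².
kat = s⁻¹·mol.
So kat⁻² = s²·mol⁻².
Combining: S·m⁻¹·K·lx²·kat⁻² = (kg⁻¹·m⁻²·s³·A²) · m⁻¹ · K · (m⁻⁴·cd²) · (s²·mol⁻²) = kg⁻¹·m⁻⁷·s⁵·A²·K·mol⁻²·cd².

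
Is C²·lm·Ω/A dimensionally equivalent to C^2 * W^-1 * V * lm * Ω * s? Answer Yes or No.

Left side:
  C = A·s = s·A (charge = current × time).
  So C² = s²·A².
  lm = cd·sr = cd (luminous flux; sr is dimensionless).
  Ω = V/A (resistance = voltage per current),
      = kg·m²·s⁻³·A⁻².
  Combining: C²·lm·Ω·A⁻¹ = (s²·A²) · cd · (kg·m²·s⁻³·A⁻²) · A⁻¹ = kg·m²·s⁻¹·A⁻¹·cd.
Right side:
  C = A·s = s·A (charge = current × time).
  So C² = s²·A².
  W = J/s (power = energy per time),
      = kg·m²·s⁻³.
  So W⁻¹ = kg⁻¹·m⁻²·s³.
  V = W/A (potential = power per current),
      = kg·m²·s⁻³·A⁻¹.
  lm = cd·sr = cd (luminous flux; sr is dimensionless).
  Ω = V/A (resistance = voltage per current),
      = kg·m²·s⁻³·A⁻².
  Combining: C²·W⁻¹·V·lm·Ω·s = (s²·A²) · (kg⁻¹·m⁻²·s³) · (kg·m²·s⁻³·A⁻¹) · cd · (kg·m²·s⁻³·A⁻²) · s = kg·m²·A⁻¹·cd.
Left is kg·m²·s⁻¹·A⁻¹·cd; right is kg·m²·A⁻¹·cd — different.

No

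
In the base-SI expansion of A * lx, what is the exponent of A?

1

lx = lm/m² (illuminance = luminous flux per area),
    = m⁻²·cd.
Combining: A·lx = A · (m⁻²·cd) = m⁻²·A·cd.
The exponent of A is 1.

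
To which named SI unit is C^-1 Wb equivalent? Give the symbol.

C = A·s = s·A (charge = current × time).
So C⁻¹ = s⁻¹·A⁻¹.
Wb = V·s (flux: a volt is a weber per second),
    = kg·m²·s⁻²·A⁻¹.
Combining: C⁻¹·Wb = (s⁻¹·A⁻¹) · (kg·m²·s⁻²·A⁻¹) = kg·m²·s⁻³·A⁻².
kg·m²·s⁻³·A⁻² is the base-SI form of the ohm.

Ω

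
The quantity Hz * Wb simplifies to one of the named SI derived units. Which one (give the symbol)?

V

Hz = s⁻¹.
Wb = kg·m²·s⁻²·A⁻¹.
Combining: Hz·Wb = s⁻¹ · (kg·m²·s⁻²·A⁻¹) = kg·m²·s⁻³·A⁻¹.
kg·m²·s⁻³·A⁻¹ is the base-SI form of the volt.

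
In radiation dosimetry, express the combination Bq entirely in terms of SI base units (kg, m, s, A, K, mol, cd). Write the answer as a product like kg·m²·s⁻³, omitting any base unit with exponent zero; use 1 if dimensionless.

Bq = 1/s = s⁻¹ (activity is decays per second).

s⁻¹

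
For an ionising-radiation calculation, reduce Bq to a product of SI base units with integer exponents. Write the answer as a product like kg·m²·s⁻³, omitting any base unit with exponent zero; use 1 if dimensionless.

s⁻¹

Bq = 1/s = s⁻¹ (activity is decays per second).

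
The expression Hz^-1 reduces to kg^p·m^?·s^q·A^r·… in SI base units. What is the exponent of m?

0

Hz = 1/s = s⁻¹ (frequency is cycles per second).
So Hz⁻¹ = s.
The exponent of m is 0.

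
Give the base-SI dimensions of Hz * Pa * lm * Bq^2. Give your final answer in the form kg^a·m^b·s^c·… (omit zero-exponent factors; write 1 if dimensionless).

Hz = s⁻¹.
Pa = kg·m⁻¹·s⁻².
lm = cd.
Bq = s⁻¹.
So Bq² = s⁻².
Combining: Hz·Pa·lm·Bq² = s⁻¹ · (kg·m⁻¹·s⁻²) · cd · s⁻² = kg·m⁻¹·s⁻⁵·cd.

kg·m⁻¹·s⁻⁵·cd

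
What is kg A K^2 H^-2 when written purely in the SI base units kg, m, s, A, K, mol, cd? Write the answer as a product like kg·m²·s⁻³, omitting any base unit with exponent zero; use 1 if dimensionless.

kg⁻¹·m⁻⁴·s⁴·A⁵·K²

H = kg·m²·s⁻²·A⁻².
So H⁻² = kg⁻²·m⁻⁴·s⁴·A⁴.
Combining: kg·A·K²·H⁻² = kg · A · K² · (kg⁻²·m⁻⁴·s⁴·A⁴) = kg⁻¹·m⁻⁴·s⁴·A⁵·K².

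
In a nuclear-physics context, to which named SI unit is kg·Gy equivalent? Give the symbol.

J

Gy = J/kg (absorbed dose = energy per mass),
    = m²·s⁻².
Combining: kg·Gy = kg · (m²·s⁻²) = kg·m²·s⁻².
kg·m²·s⁻² is the base-SI form of the joule.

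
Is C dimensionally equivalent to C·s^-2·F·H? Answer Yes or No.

Yes

Left side:
  C = s·A.
Right side:
  C = A·s = s·A (charge = current × time).
  F = C/V (capacitance = charge per voltage),
      = A·s/(kg·m²·s⁻³·A⁻¹) (substituting C and V),
      = kg⁻¹·m⁻²·s⁴·A².
  H = Wb/A (inductance = flux per current),
      = kg·m²·s⁻²·A⁻².
  Combining: C·s⁻²·F·H = (s·A) · s⁻² · (kg⁻¹·m⁻²·s⁴·A²) · (kg·m²·s⁻²·A⁻²) = s·A.
Both reduce to s·A.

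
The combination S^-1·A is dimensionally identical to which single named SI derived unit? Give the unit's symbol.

S = 1/Ω (conductance is reciprocal resistance),
    = kg⁻¹·m⁻²·s³·A².
So S⁻¹ = kg·m²·s⁻³·A⁻².
Combining: S⁻¹·A = (kg·m²·s⁻³·A⁻²) · A = kg·m²·s⁻³·A⁻¹.
kg·m²·s⁻³·A⁻¹ is the base-SI form of the volt.

V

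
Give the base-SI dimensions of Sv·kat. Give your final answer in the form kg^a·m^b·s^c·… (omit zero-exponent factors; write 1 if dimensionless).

m²·s⁻³·mol

Sv = m²·s⁻².
kat = s⁻¹·mol.
Combining: Sv·kat = (m²·s⁻²) · (s⁻¹·mol) = m²·s⁻³·mol.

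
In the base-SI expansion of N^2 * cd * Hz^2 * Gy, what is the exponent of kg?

N = kg·m/s² = kg·m·s⁻² (force = mass × acceleration).
So N² = kg²·m²·s⁻⁴.
Hz = 1/s = s⁻¹ (frequency is cycles per second).
So Hz² = s⁻².
Gy = J/kg (absorbed dose = energy per mass),
    = m²·s⁻².
Combining: N²·cd·Hz²·Gy = (kg²·m²·s⁻⁴) · cd · s⁻² · (m²·s⁻²) = kg²·m⁴·s⁻⁸·cd.
The exponent of kg is 2.

2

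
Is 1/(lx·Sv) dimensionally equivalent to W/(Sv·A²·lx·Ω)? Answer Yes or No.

Yes

Left side:
  lx = lm/m² (illuminance = luminous flux per area),
      = m⁻²·cd.
  So lx⁻¹ = m²·cd⁻¹.
  Sv = J/kg (equivalent dose = energy per mass),
      = m²·s⁻².
  So Sv⁻¹ = m⁻²·s².
  Combining: lx⁻¹·Sv⁻¹ = (m²·cd⁻¹) · (m⁻²·s²) = s²·cd⁻¹.
Right side:
  Sv = J/kg (equivalent dose = energy per mass),
      = m²·s⁻².
  So Sv⁻¹ = m⁻²·s².
  W = J/s (power = energy per time),
      = kg·m²·s⁻³.
  lx = lm/m² (illuminance = luminous flux per area),
      = m⁻²·cd.
  So lx⁻¹ = m²·cd⁻¹.
  Ω = V/A (resistance = voltage per current),
      = kg·m²·s⁻³·A⁻².
  So Ω⁻¹ = kg⁻¹·m⁻²·s³·A².
  Combining: Sv⁻¹·A⁻²·W·lx⁻¹·Ω⁻¹ = (m⁻²·s²) · A⁻² · (kg·m²·s⁻³) · (m²·cd⁻¹) · (kg⁻¹·m⁻²·s³·A²) = s²·cd⁻¹.
Both reduce to s²·cd⁻¹.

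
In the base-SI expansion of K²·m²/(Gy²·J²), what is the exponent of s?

Gy = J/kg (absorbed dose = energy per mass),
    = m²·s⁻².
So Gy⁻² = m⁻⁴·s⁴.
J = N·m (work = force × distance),
    = kg·m²·s⁻².
So J⁻² = kg⁻²·m⁻⁴·s⁴.
Combining: Gy⁻²·K²·J⁻²·m² = (m⁻⁴·s⁴) · K² · (kg⁻²·m⁻⁴·s⁴) · m² = kg⁻²·m⁻⁶·s⁸·K².
The exponent of s is 8.

8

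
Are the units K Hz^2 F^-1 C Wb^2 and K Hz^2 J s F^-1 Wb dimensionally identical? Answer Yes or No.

Yes

Left side:
  Hz = 1/s = s⁻¹ (frequency is cycles per second).
  So Hz² = s⁻².
  F = C/V (capacitance = charge per voltage),
      = A·s/(kg·m²·s⁻³·A⁻¹) (substituting C and V),
      = kg⁻¹·m⁻²·s⁴·A².
  So F⁻¹ = kg·m²·s⁻⁴·A⁻².
  C = A·s = s·A (charge = current × time).
  Wb = V·s (flux: a volt is a weber per second),
      = kg·m²·s⁻²·A⁻¹.
  So Wb² = kg²·m⁴·s⁻⁴·A⁻².
  Combining: K·Hz²·F⁻¹·C·Wb² = K · s⁻² · (kg·m²·s⁻⁴·A⁻²) · (s·A) · (kg²·m⁴·s⁻⁴·A⁻²) = kg³·m⁶·s⁻⁹·A⁻³·K.
Right side:
  Hz = s⁻¹.
  So Hz² = s⁻².
  J = kg·m²·s⁻².
  F = kg⁻¹·m⁻²·s⁴·A².
  So F⁻¹ = kg·m²·s⁻⁴·A⁻².
  Wb = kg·m²·s⁻²·A⁻¹.
  Combining: K·Hz²·J·s·F⁻¹·Wb = K · s⁻² · (kg·m²·s⁻²) · s · (kg·m²·s⁻⁴·A⁻²) · (kg·m²·s⁻²·A⁻¹) = kg³·m⁶·s⁻⁹·A⁻³·K.
Both reduce to kg³·m⁶·s⁻⁹·A⁻³·K.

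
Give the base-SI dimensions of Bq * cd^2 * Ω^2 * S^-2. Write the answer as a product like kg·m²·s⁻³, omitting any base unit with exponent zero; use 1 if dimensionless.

kg⁴·m⁸·s⁻¹³·A⁻⁸·cd²

Bq = 1/s = s⁻¹ (activity is decays per second).
Ω = V/A (resistance = voltage per current),
    = kg·m²·s⁻³·A⁻².
So Ω² = kg²·m⁴·s⁻⁶·A⁻⁴.
S = 1/Ω (conductance is reciprocal resistance),
    = kg⁻¹·m⁻²·s³·A².
So S⁻² = kg²·m⁴·s⁻⁶·A⁻⁴.
Combining: Bq·cd²·Ω²·S⁻² = s⁻¹ · cd² · (kg²·m⁴·s⁻⁶·A⁻⁴) · (kg²·m⁴·s⁻⁶·A⁻⁴) = kg⁴·m⁸·s⁻¹³·A⁻⁸·cd².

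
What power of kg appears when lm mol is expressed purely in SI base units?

lm = cd·sr = cd (luminous flux; sr is dimensionless).
Combining: lm·mol = cd · mol = mol·cd.
The exponent of kg is 0.

0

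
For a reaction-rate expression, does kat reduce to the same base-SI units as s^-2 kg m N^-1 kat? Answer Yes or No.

Yes

Left side:
  kat = s⁻¹·mol.
Right side:
  N = kg·m·s⁻².
  So N⁻¹ = kg⁻¹·m⁻¹·s².
  kat = s⁻¹·mol.
  Combining: s⁻²·kg·m·N⁻¹·kat = s⁻² · kg · m · (kg⁻¹·m⁻¹·s²) · (s⁻¹·mol) = s⁻¹·mol.
Both reduce to s⁻¹·mol.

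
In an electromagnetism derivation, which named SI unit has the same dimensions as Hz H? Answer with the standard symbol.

Hz = 1/s = s⁻¹ (frequency is cycles per second).
H = Wb/A (inductance = flux per current),
    = kg·m²·s⁻²·A⁻².
Combining: Hz·H = s⁻¹ · (kg·m²·s⁻²·A⁻²) = kg·m²·s⁻³·A⁻².
kg·m²·s⁻³·A⁻² is the base-SI form of the ohm.

Ω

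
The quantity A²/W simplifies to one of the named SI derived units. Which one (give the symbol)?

W = J/s (power = energy per time),
    = kg·m²·s⁻³.
So W⁻¹ = kg⁻¹·m⁻²·s³.
Combining: W⁻¹·A² = (kg⁻¹·m⁻²·s³) · A² = kg⁻¹·m⁻²·s³·A².
kg⁻¹·m⁻²·s³·A² is the base-SI form of the siemens.

S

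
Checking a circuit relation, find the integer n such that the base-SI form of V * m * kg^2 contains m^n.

3

V = W/A (potential = power per current),
    = kg·m²·s⁻³·A⁻¹.
Combining: V·m·kg² = (kg·m²·s⁻³·A⁻¹) · m · kg² = kg³·m³·s⁻³·A⁻¹.
The exponent of m is 3.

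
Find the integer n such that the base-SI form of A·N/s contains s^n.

N = kg·m·s⁻².
Combining: A·s⁻¹·N = A · s⁻¹ · (kg·m·s⁻²) = kg·m·s⁻³·A.
The exponent of s is -3.

-3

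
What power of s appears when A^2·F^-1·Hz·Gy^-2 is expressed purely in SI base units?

F = kg⁻¹·m⁻²·s⁴·A².
So F⁻¹ = kg·m²·s⁻⁴·A⁻².
Hz = s⁻¹.
Gy = m²·s⁻².
So Gy⁻² = m⁻⁴·s⁴.
Combining: A²·F⁻¹·Hz·Gy⁻² = A² · (kg·m²·s⁻⁴·A⁻²) · s⁻¹ · (m⁻⁴·s⁴) = kg·m⁻²·s⁻¹.
The exponent of s is -1.

-1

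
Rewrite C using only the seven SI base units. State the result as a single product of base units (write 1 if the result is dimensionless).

C = A·s = s·A (charge = current × time).

s·A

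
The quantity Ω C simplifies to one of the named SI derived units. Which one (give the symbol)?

Wb

Ω = V/A (resistance = voltage per current),
    = kg·m²·s⁻³·A⁻².
C = A·s = s·A (charge = current × time).
Combining: Ω·C = (kg·m²·s⁻³·A⁻²) · (s·A) = kg·m²·s⁻²·A⁻¹.
kg·m²·s⁻²·A⁻¹ is the base-SI form of the weber.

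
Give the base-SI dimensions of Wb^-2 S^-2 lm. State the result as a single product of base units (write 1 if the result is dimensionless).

Wb = kg·m²·s⁻²·A⁻¹.
So Wb⁻² = kg⁻²·m⁻⁴·s⁴·A².
S = kg⁻¹·m⁻²·s³·A².
So S⁻² = kg²·m⁴·s⁻⁶·A⁻⁴.
lm = cd.
Combining: Wb⁻²·S⁻²·lm = (kg⁻²·m⁻⁴·s⁴·A²) · (kg²·m⁴·s⁻⁶·A⁻⁴) · cd = s⁻²·A⁻²·cd.

s⁻²·A⁻²·cd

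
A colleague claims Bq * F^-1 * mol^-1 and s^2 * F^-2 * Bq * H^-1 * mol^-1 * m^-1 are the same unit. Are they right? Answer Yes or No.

No

Left side:
  Bq = s⁻¹.
  F = kg⁻¹·m⁻²·s⁴·A².
  So F⁻¹ = kg·m²·s⁻⁴·A⁻².
  Combining: Bq·F⁻¹·mol⁻¹ = s⁻¹ · (kg·m²·s⁻⁴·A⁻²) · mol⁻¹ = kg·m²·s⁻⁵·A⁻²·mol⁻¹.
Right side:
  F = C/V (capacitance = charge per voltage),
      = A·s/(kg·m²·s⁻³·A⁻¹) (substituting C and V),
      = kg⁻¹·m⁻²·s⁴·A².
  So F⁻² = kg²·m⁴·s⁻⁸·A⁻⁴.
  Bq = 1/s = s⁻¹ (activity is decays per second).
  H = Wb/A (inductance = flux per current),
      = kg·m²·s⁻²·A⁻².
  So H⁻¹ = kg⁻¹·m⁻²·s²·A².
  Combining: s²·F⁻²·Bq·H⁻¹·mol⁻¹·m⁻¹ = s² · (kg²·m⁴·s⁻⁸·A⁻⁴) · s⁻¹ · (kg⁻¹·m⁻²·s²·A²) · mol⁻¹ · m⁻¹ = kg·m·s⁻⁵·A⁻²·mol⁻¹.
Left is kg·m²·s⁻⁵·A⁻²·mol⁻¹; right is kg·m·s⁻⁵·A⁻²·mol⁻¹ — different.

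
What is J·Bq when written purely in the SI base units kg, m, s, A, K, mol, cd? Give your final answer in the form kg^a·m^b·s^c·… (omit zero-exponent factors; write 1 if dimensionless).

kg·m²·s⁻³

J = kg·m²·s⁻².
Bq = s⁻¹.
Combining: J·Bq = (kg·m²·s⁻²) · s⁻¹ = kg·m²·s⁻³.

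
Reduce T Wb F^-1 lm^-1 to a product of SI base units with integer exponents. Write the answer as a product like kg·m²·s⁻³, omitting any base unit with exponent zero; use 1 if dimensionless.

T = Wb/m² (flux density = flux per area),
    = kg·s⁻²·A⁻¹.
Wb = V·s (flux: a volt is a weber per second),
    = kg·m²·s⁻²·A⁻¹.
F = C/V (capacitance = charge per voltage),
    = A·s/(kg·m²·s⁻³·A⁻¹) (substituting C and V),
    = kg⁻¹·m⁻²·s⁴·A².
So F⁻¹ = kg·m²·s⁻⁴·A⁻².
lm = cd·sr = cd (luminous flux; sr is dimensionless).
So lm⁻¹ = cd⁻¹.
Combining: T·Wb·F⁻¹·lm⁻¹ = (kg·s⁻²·A⁻¹) · (kg·m²·s⁻²·A⁻¹) · (kg·m²·s⁻⁴·A⁻²) · cd⁻¹ = kg³·m⁴·s⁻⁸·A⁻⁴·cd⁻¹.

kg³·m⁴·s⁻⁸·A⁻⁴·cd⁻¹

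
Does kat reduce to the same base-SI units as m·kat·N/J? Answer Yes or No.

Left side:
  kat = mol/s = s⁻¹·mol (catalytic activity).
Right side:
  kat = mol/s = s⁻¹·mol (catalytic activity).
  J = N·m (work = force × distance),
      = kg·m²·s⁻².
  So J⁻¹ = kg⁻¹·m⁻²·s².
  N = kg·m/s² = kg·m·s⁻² (force = mass × acceleration).
  Combining: m·kat·J⁻¹·N = m · (s⁻¹·mol) · (kg⁻¹·m⁻²·s²) · (kg·m·s⁻²) = s⁻¹·mol.
Both reduce to s⁻¹·mol.

Yes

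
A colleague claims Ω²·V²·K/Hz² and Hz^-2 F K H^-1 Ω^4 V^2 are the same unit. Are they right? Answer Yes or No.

Yes

Left side:
  Ω = V/A (resistance = voltage per current),
      = kg·m²·s⁻³·A⁻².
  So Ω² = kg²·m⁴·s⁻⁶·A⁻⁴.
  V = W/A (potential = power per current),
      = kg·m²·s⁻³·A⁻¹.
  So V² = kg²·m⁴·s⁻⁶·A⁻².
  Hz = 1/s = s⁻¹ (frequency is cycles per second).
  So Hz⁻² = s².
  Combining: Ω²·V²·Hz⁻²·K = (kg²·m⁴·s⁻⁶·A⁻⁴) · (kg²·m⁴·s⁻⁶·A⁻²) · s² · K = kg⁴·m⁸·s⁻¹⁰·A⁻⁶·K.
Right side:
  Hz = 1/s = s⁻¹ (frequency is cycles per second).
  So Hz⁻² = s².
  F = C/V (capacitance = charge per voltage),
      = A·s/(kg·m²·s⁻³·A⁻¹) (substituting C and V),
      = kg⁻¹·m⁻²·s⁴·A².
  H = Wb/A (inductance = flux per current),
      = kg·m²·s⁻²·A⁻².
  So H⁻¹ = kg⁻¹·m⁻²·s²·A².
  Ω = V/A (resistance = voltage per current),
      = kg·m²·s⁻³·A⁻².
  So Ω⁴ = kg⁴·m⁸·s⁻¹²·A⁻⁸.
  V = W/A (potential = power per current),
      = kg·m²·s⁻³·A⁻¹.
  So V² = kg²·m⁴·s⁻⁶·A⁻².
  Combining: Hz⁻²·F·K·H⁻¹·Ω⁴·V² = s² · (kg⁻¹·m⁻²·s⁴·A²) · K · (kg⁻¹·m⁻²·s²·A²) · (kg⁴·m⁸·s⁻¹²·A⁻⁸) · (kg²·m⁴·s⁻⁶·A⁻²) = kg⁴·m⁸·s⁻¹⁰·A⁻⁶·K.
Both reduce to kg⁴·m⁸·s⁻¹⁰·A⁻⁶·K.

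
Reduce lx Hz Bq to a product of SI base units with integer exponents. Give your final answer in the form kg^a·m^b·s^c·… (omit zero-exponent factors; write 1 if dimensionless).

lx = m⁻²·cd.
Hz = s⁻¹.
Bq = s⁻¹.
Combining: lx·Hz·Bq = (m⁻²·cd) · s⁻¹ · s⁻¹ = m⁻²·s⁻²·cd.

m⁻²·s⁻²·cd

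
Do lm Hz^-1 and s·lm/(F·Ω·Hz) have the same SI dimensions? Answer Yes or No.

Yes

Left side:
  lm = cd·sr = cd (luminous flux; sr is dimensionless).
  Hz = 1/s = s⁻¹ (frequency is cycles per second).
  So Hz⁻¹ = s.
  Combining: lm·Hz⁻¹ = cd · s = s·cd.
Right side:
  F = C/V (capacitance = charge per voltage),
      = A·s/(kg·m²·s⁻³·A⁻¹) (substituting C and V),
      = kg⁻¹·m⁻²·s⁴·A².
  So F⁻¹ = kg·m²·s⁻⁴·A⁻².
  lm = cd·sr = cd (luminous flux; sr is dimensionless).
  Ω = V/A (resistance = voltage per current),
      = kg·m²·s⁻³·A⁻².
  So Ω⁻¹ = kg⁻¹·m⁻²·s³·A².
  Hz = 1/s = s⁻¹ (frequency is cycles per second).
  So Hz⁻¹ = s.
  Combining: F⁻¹·s·lm·Ω⁻¹·Hz⁻¹ = (kg·m²·s⁻⁴·A⁻²) · s · cd · (kg⁻¹·m⁻²·s³·A²) · s = s·cd.
Both reduce to s·cd.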